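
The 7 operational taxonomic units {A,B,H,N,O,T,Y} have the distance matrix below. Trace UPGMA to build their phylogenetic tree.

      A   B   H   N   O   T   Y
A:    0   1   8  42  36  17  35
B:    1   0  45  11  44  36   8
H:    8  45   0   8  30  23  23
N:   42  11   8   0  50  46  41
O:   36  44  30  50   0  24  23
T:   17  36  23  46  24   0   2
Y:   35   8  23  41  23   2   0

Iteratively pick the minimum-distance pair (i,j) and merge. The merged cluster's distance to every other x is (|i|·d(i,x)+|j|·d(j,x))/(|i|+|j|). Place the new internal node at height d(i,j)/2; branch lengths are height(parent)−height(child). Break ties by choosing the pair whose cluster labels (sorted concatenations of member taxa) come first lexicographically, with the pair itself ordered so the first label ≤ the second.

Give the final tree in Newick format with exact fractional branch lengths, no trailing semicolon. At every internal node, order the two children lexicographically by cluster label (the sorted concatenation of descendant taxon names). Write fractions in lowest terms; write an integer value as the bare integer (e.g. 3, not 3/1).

iteration 1: select A,B (d=1); attach at lengths (1/2, 1/2); label the merged cluster AB
  updated: d(AB,H)=53/2, d(AB,N)=53/2, d(AB,O)=40, d(AB,T)=53/2, d(AB,Y)=43/2
iteration 2: select T,Y (d=2); attach at lengths (1, 1); label the merged cluster TY
  updated: d(AB,TY)=24, d(H,TY)=23, d(N,TY)=87/2, d(O,TY)=47/2
iteration 3: select H,N (d=8); attach at lengths (4, 4); label the merged cluster HN
  updated: d(AB,HN)=53/2, d(HN,O)=40, d(HN,TY)=133/4
iteration 4: select O,TY (d=47/2); attach at lengths (47/4, 43/4); label the merged cluster OTY
  updated: d(AB,OTY)=88/3, d(HN,OTY)=71/2
iteration 5: select AB,HN (d=53/2); attach at lengths (51/4, 37/4); label the merged cluster ABHN
  updated: d(ABHN,OTY)=389/12
iteration 6: select ABHN,OTY (d=389/12); attach at lengths (71/24, 107/24); label the merged cluster ABHNOTY
final tree: (((A:1/2,B:1/2):51/4,(H:4,N:4):37/4):71/24,(O:47/4,(T:1,Y:1):43/4):107/24)
total length: 755/12

(((A:1/2,B:1/2):51/4,(H:4,N:4):37/4):71/24,(O:47/4,(T:1,Y:1):43/4):107/24)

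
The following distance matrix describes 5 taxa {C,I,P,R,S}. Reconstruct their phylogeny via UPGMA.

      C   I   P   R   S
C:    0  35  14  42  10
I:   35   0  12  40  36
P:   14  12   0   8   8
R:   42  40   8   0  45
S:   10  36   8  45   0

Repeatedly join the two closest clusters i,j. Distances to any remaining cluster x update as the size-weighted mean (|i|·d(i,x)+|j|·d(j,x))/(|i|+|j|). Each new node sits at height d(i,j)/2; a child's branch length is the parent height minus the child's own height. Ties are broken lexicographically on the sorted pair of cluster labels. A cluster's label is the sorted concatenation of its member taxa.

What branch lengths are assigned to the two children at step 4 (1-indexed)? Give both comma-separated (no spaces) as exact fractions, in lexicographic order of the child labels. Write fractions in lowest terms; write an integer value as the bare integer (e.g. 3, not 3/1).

1. join P+R (d=8) ⇒ PR; edges |P|=4, |R|=4
  updated: d(C,PR)=28, d(I,PR)=26, d(PR,S)=53/2
2. join C+S (d=10) ⇒ CS; edges |C|=5, |S|=5
  updated: d(CS,I)=71/2, d(CS,PR)=109/4
3. join I+PR (d=26) ⇒ IPR; edges |I|=13, |PR|=9
  updated: d(CS,IPR)=30
4. join CS+IPR (d=30) ⇒ CIPRS; edges |CS|=10, |IPR|=2
final tree: ((C:5,S:5):10,(I:13,(P:4,R:4):9):2)
total length: 52

10,2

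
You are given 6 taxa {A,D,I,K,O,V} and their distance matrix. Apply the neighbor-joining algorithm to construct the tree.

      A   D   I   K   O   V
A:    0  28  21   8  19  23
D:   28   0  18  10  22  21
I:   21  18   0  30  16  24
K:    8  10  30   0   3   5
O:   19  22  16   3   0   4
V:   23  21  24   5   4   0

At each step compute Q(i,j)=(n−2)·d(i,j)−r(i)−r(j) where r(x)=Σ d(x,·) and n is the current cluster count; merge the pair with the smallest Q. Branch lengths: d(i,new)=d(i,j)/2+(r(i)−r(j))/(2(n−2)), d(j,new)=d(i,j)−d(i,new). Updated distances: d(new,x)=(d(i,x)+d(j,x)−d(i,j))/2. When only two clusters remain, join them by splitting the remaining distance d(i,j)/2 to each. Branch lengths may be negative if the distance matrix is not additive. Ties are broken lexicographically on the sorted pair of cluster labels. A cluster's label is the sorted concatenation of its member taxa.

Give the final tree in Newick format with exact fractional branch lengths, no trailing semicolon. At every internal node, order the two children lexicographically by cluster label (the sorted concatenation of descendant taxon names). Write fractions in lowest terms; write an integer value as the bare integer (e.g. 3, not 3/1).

(((A:149/16,(D:31/4,I:41/4):99/16):51/16,K:-23/16):55/32,(O:5/12,V:43/12):55/32)

step 1: merge (D,I) at d=18, Q=-136; branch lengths D→31/4, I→41/4; new cluster DI
  updated: d(A,DI)=31/2, d(DI,K)=11, d(DI,O)=10, d(DI,V)=27/2
step 2: merge (O,V) at d=4, Q=-139/2; branch lengths O→5/12, V→43/12; new cluster OV
  updated: d(A,OV)=19, d(DI,OV)=39/4, d(K,OV)=2
step 3: merge (A,DI) at d=31/2, Q=-191/4; branch lengths A→149/16, DI→99/16; new cluster ADI
  updated: d(ADI,K)=7/4, d(ADI,OV)=53/8
step 4: merge (ADI,K) at d=7/4, Q=-83/8; branch lengths ADI→51/16, K→-23/16; new cluster ADIK
  updated: d(ADIK,OV)=55/16
step 5: merge (ADIK,OV) at d=55/16; branch lengths ADIK→55/32, OV→55/32; new cluster ADIKOV
final tree: (((A:149/16,(D:31/4,I:41/4):99/16):51/16,K:-23/16):55/32,(O:5/12,V:43/12):55/32)
total length: 683/16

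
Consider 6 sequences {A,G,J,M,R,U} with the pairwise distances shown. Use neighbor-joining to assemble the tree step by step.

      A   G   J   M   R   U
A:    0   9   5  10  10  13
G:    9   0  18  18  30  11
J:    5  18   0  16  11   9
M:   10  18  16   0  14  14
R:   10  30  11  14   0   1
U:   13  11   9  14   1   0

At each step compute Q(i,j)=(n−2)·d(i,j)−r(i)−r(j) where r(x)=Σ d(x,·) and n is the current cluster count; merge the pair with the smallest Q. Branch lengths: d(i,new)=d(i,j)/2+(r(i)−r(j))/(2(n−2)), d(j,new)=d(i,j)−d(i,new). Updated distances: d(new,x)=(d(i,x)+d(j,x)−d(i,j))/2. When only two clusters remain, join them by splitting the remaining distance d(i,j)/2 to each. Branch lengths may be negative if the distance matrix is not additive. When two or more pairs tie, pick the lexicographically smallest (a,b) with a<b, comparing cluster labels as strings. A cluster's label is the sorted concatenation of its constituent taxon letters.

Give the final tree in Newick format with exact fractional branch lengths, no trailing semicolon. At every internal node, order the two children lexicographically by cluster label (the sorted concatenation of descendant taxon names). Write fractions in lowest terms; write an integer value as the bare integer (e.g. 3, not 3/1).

(((A:-1/4,G:37/4):15/8,(J:23/6,(R:11/4,U:-7/4):17/3):19/8):61/16,M:61/16)

step 1: merge (R,U) at d=1, Q=-110; branch lengths R→11/4, U→-7/4; new cluster RU
  updated: d(A,RU)=11, d(G,RU)=20, d(J,RU)=19/2, d(M,RU)=27/2
step 2: merge (J,RU) at d=19/2, Q=-74; branch lengths J→23/6, RU→17/3; new cluster JRU
  updated: d(A,JRU)=13/4, d(G,JRU)=57/4, d(JRU,M)=10
step 3: merge (A,G) at d=9, Q=-91/2; branch lengths A→-1/4, G→37/4; new cluster AG
  updated: d(AG,JRU)=17/4, d(AG,M)=19/2
step 4: merge (AG,JRU) at d=17/4, Q=-95/4; branch lengths AG→15/8, JRU→19/8; new cluster AGJRU
  updated: d(AGJRU,M)=61/8
step 5: merge (AGJRU,M) at d=61/8; branch lengths AGJRU→61/16, M→61/16; new cluster AGJMRU
final tree: (((A:-1/4,G:37/4):15/8,(J:23/6,(R:11/4,U:-7/4):17/3):19/8):61/16,M:61/16)
total length: 251/8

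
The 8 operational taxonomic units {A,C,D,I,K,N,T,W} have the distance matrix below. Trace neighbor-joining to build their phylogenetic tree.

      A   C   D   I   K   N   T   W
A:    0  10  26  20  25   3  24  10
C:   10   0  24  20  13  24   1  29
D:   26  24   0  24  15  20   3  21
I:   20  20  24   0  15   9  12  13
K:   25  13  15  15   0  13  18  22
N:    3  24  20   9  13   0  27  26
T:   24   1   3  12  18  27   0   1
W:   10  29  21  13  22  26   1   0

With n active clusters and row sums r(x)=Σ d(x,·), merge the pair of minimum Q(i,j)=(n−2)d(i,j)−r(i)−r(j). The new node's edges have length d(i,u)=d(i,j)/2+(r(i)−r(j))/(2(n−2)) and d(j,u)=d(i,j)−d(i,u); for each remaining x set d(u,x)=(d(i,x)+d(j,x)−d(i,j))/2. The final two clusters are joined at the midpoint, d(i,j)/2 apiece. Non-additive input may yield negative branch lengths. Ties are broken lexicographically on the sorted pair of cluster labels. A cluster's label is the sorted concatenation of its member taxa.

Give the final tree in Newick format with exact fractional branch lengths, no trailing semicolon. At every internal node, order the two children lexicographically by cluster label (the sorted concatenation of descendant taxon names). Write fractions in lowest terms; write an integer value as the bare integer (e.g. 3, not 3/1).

1. join A+N (d=3, Q=-222) ⇒ AN; edges |A|=7/6, |N|=11/6
  updated: d(AN,C)=31/2, d(AN,D)=43/2, d(AN,I)=13, d(AN,K)=35/2, d(AN,T)=24, d(AN,W)=33/2
2. join C+T (d=1, Q=-313/2) ⇒ CT; edges |C|=97/20, |T|=-77/20
  updated: d(AN,CT)=77/4, d(CT,D)=13, d(CT,I)=31/2, d(CT,K)=15, d(CT,W)=29/2
3. join CT+D (d=13, Q=-479/4) ⇒ CDT; edges |CT|=139/32, |D|=277/32
  updated: d(AN,CDT)=111/8, d(CDT,I)=53/4, d(CDT,K)=17/2, d(CDT,W)=45/4
4. join CDT+K (d=17/2, Q=-675/8) ⇒ CDKT; edges |CDT|=25/16, |K|=111/16
  updated: d(AN,CDKT)=183/16, d(CDKT,I)=79/8, d(CDKT,W)=99/8
5. join AN+CDKT (d=183/16, Q=-207/4) ⇒ ACDKNT; edges |AN|=241/32, |CDKT|=125/32
  updated: d(ACDKNT,I)=183/32, d(ACDKNT,W)=279/32
6. join ACDKNT+I (d=183/32, Q=-439/16) ⇒ ACDIKNT; edges |ACDKNT|=23/32, |I|=5
  updated: d(ACDIKNT,W)=8
7. join ACDIKNT+W (d=8) ⇒ ACDIKNTW; edges |ACDIKNT|=4, |W|=4
final tree: ((((A:7/6,N:11/6):241/32,(((C:97/20,T:-77/20):139/32,D:277/32):25/16,K:111/16):125/32):23/32,I:5):4,W:4)
total length: 1621/32

((((A:7/6,N:11/6):241/32,(((C:97/20,T:-77/20):139/32,D:277/32):25/16,K:111/16):125/32):23/32,I:5):4,W:4)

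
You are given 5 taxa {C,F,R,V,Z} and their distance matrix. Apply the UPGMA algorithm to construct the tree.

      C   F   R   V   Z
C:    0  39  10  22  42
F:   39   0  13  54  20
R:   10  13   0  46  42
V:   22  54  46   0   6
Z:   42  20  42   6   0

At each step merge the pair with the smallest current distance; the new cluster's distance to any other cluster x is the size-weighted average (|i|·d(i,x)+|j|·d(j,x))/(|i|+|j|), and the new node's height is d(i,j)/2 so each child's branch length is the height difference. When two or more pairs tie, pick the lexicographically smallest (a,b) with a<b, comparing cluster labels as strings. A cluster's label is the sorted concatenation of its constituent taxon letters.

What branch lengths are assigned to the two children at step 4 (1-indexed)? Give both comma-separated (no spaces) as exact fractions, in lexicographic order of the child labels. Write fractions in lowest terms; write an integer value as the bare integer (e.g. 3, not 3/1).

35/6,95/6

iteration 1: select V,Z (d=6); attach at lengths (3, 3); label the merged cluster VZ
  updated: d(C,VZ)=32, d(F,VZ)=37, d(R,VZ)=44
iteration 2: select C,R (d=10); attach at lengths (5, 5); label the merged cluster CR
  updated: d(CR,F)=26, d(CR,VZ)=38
iteration 3: select CR,F (d=26); attach at lengths (8, 13); label the merged cluster CFR
  updated: d(CFR,VZ)=113/3
iteration 4: select CFR,VZ (d=113/3); attach at lengths (35/6, 95/6); label the merged cluster CFRVZ
final tree: (((C:5,R:5):8,F:13):35/6,(V:3,Z:3):95/6)
total length: 176/3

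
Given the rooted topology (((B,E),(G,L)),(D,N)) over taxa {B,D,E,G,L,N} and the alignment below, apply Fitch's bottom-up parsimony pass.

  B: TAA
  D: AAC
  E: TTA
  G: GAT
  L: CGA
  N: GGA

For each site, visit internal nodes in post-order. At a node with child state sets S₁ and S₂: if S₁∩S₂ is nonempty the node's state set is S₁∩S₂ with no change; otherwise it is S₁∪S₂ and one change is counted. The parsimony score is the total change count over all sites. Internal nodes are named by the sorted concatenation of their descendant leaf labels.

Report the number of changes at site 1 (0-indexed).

[col 0] BE: children B:{T}, E:{T} ∩→ {T}; cost 0
[col 0] GL: children G:{G}, L:{C} ∪→ {C,G}; cost 1
[col 0] BEGL: children BE:{T}, GL:{C,G} ∪→ {C,G,T}; cost 1
[col 0] DN: children D:{A}, N:{G} ∪→ {A,G}; cost 1
[col 0] BDEGLN: children BEGL:{C,G,T}, DN:{A,G} ∩→ {G}; cost 0
[col 1] BE: children B:{A}, E:{T} ∪→ {A,T}; cost 1
[col 1] GL: children G:{A}, L:{G} ∪→ {A,G}; cost 1
[col 1] BEGL: children BE:{A,T}, GL:{A,G} ∩→ {A}; cost 0
[col 1] DN: children D:{A}, N:{G} ∪→ {A,G}; cost 1
[col 1] BDEGLN: children BEGL:{A}, DN:{A,G} ∩→ {A}; cost 0
[col 2] BE: children B:{A}, E:{A} ∩→ {A}; cost 0
[col 2] GL: children G:{T}, L:{A} ∪→ {A,T}; cost 1
[col 2] BEGL: children BE:{A}, GL:{A,T} ∩→ {A}; cost 0
[col 2] DN: children D:{C}, N:{A} ∪→ {A,C}; cost 1
[col 2] BDEGLN: children BEGL:{A}, DN:{A,C} ∩→ {A}; cost 0
per-site changes: [3, 3, 2]; total = 8

3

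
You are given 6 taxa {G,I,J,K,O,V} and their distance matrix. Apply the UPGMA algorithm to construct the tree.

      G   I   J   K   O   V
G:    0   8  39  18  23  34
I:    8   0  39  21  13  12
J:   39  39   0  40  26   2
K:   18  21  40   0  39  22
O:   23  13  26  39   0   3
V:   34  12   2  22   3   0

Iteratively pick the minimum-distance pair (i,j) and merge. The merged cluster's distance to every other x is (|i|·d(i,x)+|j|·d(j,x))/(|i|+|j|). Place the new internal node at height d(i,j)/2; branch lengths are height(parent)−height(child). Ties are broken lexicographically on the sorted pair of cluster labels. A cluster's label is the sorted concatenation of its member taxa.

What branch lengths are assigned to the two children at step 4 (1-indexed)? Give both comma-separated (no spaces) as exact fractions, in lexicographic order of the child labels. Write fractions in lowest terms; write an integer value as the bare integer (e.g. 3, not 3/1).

23/4,39/4

step 1: merge (J,V) at d=2; branch lengths J→1, V→1; new cluster JV
  updated: d(G,JV)=73/2, d(I,JV)=51/2, d(JV,K)=31, d(JV,O)=29/2
step 2: merge (G,I) at d=8; branch lengths G→4, I→4; new cluster GI
  updated: d(GI,JV)=31, d(GI,K)=39/2, d(GI,O)=18
step 3: merge (JV,O) at d=29/2; branch lengths JV→25/4, O→29/4; new cluster JOV
  updated: d(GI,JOV)=80/3, d(JOV,K)=101/3
step 4: merge (GI,K) at d=39/2; branch lengths GI→23/4, K→39/4; new cluster GIK
  updated: d(GIK,JOV)=29
step 5: merge (GIK,JOV) at d=29; branch lengths GIK→19/4, JOV→29/4; new cluster GIJKOV
final tree: (((G:4,I:4):23/4,K:39/4):19/4,((J:1,V:1):25/4,O:29/4):29/4)
total length: 51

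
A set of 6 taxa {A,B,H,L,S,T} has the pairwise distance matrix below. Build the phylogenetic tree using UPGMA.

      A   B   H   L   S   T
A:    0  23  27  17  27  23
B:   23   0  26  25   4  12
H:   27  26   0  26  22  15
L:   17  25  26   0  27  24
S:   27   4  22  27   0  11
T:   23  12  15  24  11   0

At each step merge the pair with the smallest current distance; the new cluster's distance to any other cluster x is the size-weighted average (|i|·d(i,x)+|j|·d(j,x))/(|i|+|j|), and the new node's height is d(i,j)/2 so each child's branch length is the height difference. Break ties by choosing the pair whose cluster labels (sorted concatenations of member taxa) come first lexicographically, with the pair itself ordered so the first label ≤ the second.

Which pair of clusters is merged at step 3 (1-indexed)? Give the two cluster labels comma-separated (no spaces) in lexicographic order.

1. join B+S (d=4) ⇒ BS; edges |B|=2, |S|=2
  updated: d(A,BS)=25, d(BS,H)=24, d(BS,L)=26, d(BS,T)=23/2
2. join BS+T (d=23/2) ⇒ BST; edges |BS|=15/4, |T|=23/4
  updated: d(A,BST)=73/3, d(BST,H)=21, d(BST,L)=76/3
3. join A+L (d=17) ⇒ AL; edges |A|=17/2, |L|=17/2
  updated: d(AL,BST)=149/6, d(AL,H)=53/2
4. join BST+H (d=21) ⇒ BHST; edges |BST|=19/4, |H|=21/2
  updated: d(AL,BHST)=101/4
5. join AL+BHST (d=101/4) ⇒ ABHLST; edges |AL|=33/8, |BHST|=17/8
final tree: ((A:17/2,L:17/2):33/8,(((B:2,S:2):15/4,T:23/4):19/4,H:21/2):17/8)
total length: 52

A,L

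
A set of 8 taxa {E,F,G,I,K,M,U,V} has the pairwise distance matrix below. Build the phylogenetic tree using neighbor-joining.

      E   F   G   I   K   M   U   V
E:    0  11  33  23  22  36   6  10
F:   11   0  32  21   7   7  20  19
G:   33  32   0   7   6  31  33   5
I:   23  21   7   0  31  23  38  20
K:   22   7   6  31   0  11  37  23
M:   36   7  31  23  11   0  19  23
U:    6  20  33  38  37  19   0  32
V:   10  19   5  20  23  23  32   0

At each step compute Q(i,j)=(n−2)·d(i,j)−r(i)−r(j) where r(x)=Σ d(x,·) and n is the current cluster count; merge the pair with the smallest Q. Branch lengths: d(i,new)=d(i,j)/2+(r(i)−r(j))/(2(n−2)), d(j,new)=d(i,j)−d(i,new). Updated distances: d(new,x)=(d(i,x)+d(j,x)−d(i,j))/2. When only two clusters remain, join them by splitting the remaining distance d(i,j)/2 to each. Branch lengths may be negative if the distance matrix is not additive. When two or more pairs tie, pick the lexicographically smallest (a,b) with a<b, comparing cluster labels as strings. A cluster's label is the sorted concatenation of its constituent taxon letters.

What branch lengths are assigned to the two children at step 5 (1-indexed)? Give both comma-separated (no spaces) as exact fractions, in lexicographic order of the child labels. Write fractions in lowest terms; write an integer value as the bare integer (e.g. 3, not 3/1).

183/32,7/32

1. join E+U (d=6, Q=-290) ⇒ EU; edges |E|=-2/3, |U|=20/3
  updated: d(EU,F)=25/2, d(EU,G)=30, d(EU,I)=55/2, d(EU,K)=53/2, d(EU,M)=49/2, d(EU,V)=18
2. join G+I (d=7, Q=-411/2) ⇒ GI; edges |G|=33/20, |I|=107/20
  updated: d(EU,GI)=101/4, d(F,GI)=23, d(GI,K)=15, d(GI,M)=47/2, d(GI,V)=9
3. join GI+V (d=9, Q=-607/4) ⇒ GIV; edges |GI|=159/32, |V|=129/32
  updated: d(EU,GIV)=137/8, d(F,GIV)=33/2, d(GIV,K)=29/2, d(GIV,M)=75/4
4. join EU+GIV (d=137/8, Q=-769/8) ⇒ EGIUV; edges |EU|=521/48, |GIV|=301/48
  updated: d(EGIUV,F)=95/16, d(EGIUV,K)=191/16, d(EGIUV,M)=209/16
5. join EGIUV+F (d=95/16, Q=-39) ⇒ EFGIUV; edges |EGIUV|=183/32, |F|=7/32
  updated: d(EFGIUV,K)=13/2, d(EFGIUV,M)=113/16
6. join EFGIUV+K (d=13/2, Q=-393/16) ⇒ EFGIKUV; edges |EFGIUV|=41/32, |K|=167/32
  updated: d(EFGIKUV,M)=185/32
7. join EFGIKUV+M (d=185/32) ⇒ EFGIKMUV; edges |EFGIKUV|=185/64, |M|=185/64
final tree: (((((E:-2/3,U:20/3):521/48,((G:33/20,I:107/20):159/32,V:129/32):301/48):183/32,F:7/32):41/32,K:167/32):185/64,M:185/64)
total length: 1835/32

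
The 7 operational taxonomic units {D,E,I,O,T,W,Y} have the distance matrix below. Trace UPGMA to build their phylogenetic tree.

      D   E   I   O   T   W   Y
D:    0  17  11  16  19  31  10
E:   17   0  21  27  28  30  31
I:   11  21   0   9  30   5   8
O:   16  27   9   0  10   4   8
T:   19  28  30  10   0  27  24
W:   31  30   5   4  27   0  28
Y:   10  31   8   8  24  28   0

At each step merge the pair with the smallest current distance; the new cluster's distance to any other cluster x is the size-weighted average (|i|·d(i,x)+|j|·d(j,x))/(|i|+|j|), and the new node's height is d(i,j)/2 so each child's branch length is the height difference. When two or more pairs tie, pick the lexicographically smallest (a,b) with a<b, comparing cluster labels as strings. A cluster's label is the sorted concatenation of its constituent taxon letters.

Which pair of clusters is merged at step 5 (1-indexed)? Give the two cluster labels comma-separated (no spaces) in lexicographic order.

DIOWY,T

step 1: merge (O,W) at d=4; branch lengths O→2, W→2; new cluster OW
  updated: d(D,OW)=47/2, d(E,OW)=57/2, d(I,OW)=7, d(OW,T)=37/2, d(OW,Y)=18
step 2: merge (I,OW) at d=7; branch lengths I→7/2, OW→3/2; new cluster IOW
  updated: d(D,IOW)=58/3, d(E,IOW)=26, d(IOW,T)=67/3, d(IOW,Y)=44/3
step 3: merge (D,Y) at d=10; branch lengths D→5, Y→5; new cluster DY
  updated: d(DY,E)=24, d(DY,IOW)=17, d(DY,T)=43/2
step 4: merge (DY,IOW) at d=17; branch lengths DY→7/2, IOW→5; new cluster DIOWY
  updated: d(DIOWY,E)=126/5, d(DIOWY,T)=22
step 5: merge (DIOWY,T) at d=22; branch lengths DIOWY→5/2, T→11; new cluster DIOTWY
  updated: d(DIOTWY,E)=77/3
step 6: merge (DIOTWY,E) at d=77/3; branch lengths DIOTWY→11/6, E→77/6; new cluster DEIOTWY
final tree: ((((D:5,Y:5):7/2,(I:7/2,(O:2,W:2):3/2):5):5/2,T:11):11/6,E:77/6)
total length: 167/3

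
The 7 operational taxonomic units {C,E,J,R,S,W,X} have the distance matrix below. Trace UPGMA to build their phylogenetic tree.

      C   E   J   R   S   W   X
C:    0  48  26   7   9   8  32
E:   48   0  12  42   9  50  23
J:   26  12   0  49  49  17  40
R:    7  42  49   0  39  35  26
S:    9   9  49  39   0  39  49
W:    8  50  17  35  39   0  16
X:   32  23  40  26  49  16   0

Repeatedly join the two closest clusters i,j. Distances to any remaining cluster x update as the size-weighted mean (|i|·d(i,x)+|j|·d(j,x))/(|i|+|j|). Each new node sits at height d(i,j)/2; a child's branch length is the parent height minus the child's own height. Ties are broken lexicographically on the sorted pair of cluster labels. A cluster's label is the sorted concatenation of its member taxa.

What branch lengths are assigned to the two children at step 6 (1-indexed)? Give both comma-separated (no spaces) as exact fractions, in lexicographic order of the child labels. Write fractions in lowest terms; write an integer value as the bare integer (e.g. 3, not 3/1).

16/3,65/24

1. join C+R (d=7) ⇒ CR; edges |C|=7/2, |R|=7/2
  updated: d(CR,E)=45, d(CR,J)=75/2, d(CR,S)=24, d(CR,W)=43/2, d(CR,X)=29
2. join E+S (d=9) ⇒ ES; edges |E|=9/2, |S|=9/2
  updated: d(CR,ES)=69/2, d(ES,J)=61/2, d(ES,W)=89/2, d(ES,X)=36
3. join W+X (d=16) ⇒ WX; edges |W|=8, |X|=8
  updated: d(CR,WX)=101/4, d(ES,WX)=161/4, d(J,WX)=57/2
4. join CR+WX (d=101/4) ⇒ CRWX; edges |CR|=73/8, |WX|=37/8
  updated: d(CRWX,ES)=299/8, d(CRWX,J)=33
5. join ES+J (d=61/2) ⇒ EJS; edges |ES|=43/4, |J|=61/4
  updated: d(CRWX,EJS)=431/12
6. join CRWX+EJS (d=431/12) ⇒ CEJRSWX; edges |CRWX|=16/3, |EJS|=65/24
final tree: (((C:7/2,R:7/2):73/8,(W:8,X:8):37/8):16/3,((E:9/2,S:9/2):43/4,J:61/4):65/24)
total length: 1915/24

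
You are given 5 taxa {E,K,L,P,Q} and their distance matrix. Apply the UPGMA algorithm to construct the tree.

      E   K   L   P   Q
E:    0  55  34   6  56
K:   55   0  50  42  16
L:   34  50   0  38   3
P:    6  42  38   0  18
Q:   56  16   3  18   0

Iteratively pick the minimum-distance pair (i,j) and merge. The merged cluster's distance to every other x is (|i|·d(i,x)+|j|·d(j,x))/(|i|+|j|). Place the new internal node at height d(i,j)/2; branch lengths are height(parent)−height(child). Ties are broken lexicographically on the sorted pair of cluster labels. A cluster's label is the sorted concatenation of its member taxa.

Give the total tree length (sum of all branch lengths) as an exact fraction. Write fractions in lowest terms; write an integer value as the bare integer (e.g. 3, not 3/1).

123/2

1. join L+Q (d=3) ⇒ LQ; edges |L|=3/2, |Q|=3/2
  updated: d(E,LQ)=45, d(K,LQ)=33, d(LQ,P)=28
2. join E+P (d=6) ⇒ EP; edges |E|=3, |P|=3
  updated: d(EP,K)=97/2, d(EP,LQ)=73/2
3. join K+LQ (d=33) ⇒ KLQ; edges |K|=33/2, |LQ|=15
  updated: d(EP,KLQ)=81/2
4. join EP+KLQ (d=81/2) ⇒ EKLPQ; edges |EP|=69/4, |KLQ|=15/4
final tree: ((E:3,P:3):69/4,(K:33/2,(L:3/2,Q:3/2):15):15/4)
total length: 123/2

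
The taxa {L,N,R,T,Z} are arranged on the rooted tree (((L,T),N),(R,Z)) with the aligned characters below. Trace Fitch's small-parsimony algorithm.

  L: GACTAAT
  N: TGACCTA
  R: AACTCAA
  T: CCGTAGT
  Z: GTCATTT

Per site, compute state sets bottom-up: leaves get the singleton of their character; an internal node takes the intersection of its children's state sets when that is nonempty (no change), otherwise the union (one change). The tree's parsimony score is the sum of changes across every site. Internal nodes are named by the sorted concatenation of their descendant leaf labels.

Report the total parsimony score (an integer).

LT@0: {G} ∪ {C} = {C,G} (union, +1)
LNT@0: {C,G} ∪ {T} = {C,G,T} (union, +1)
RZ@0: {A} ∪ {G} = {A,G} (union, +1)
LNRTZ@0: {C,G,T} ∩ {A,G} = {G} (intersection, +0)
LT@1: {A} ∪ {C} = {A,C} (union, +1)
LNT@1: {A,C} ∪ {G} = {A,C,G} (union, +1)
RZ@1: {A} ∪ {T} = {A,T} (union, +1)
LNRTZ@1: {A,C,G} ∩ {A,T} = {A} (intersection, +0)
LT@2: {C} ∪ {G} = {C,G} (union, +1)
LNT@2: {C,G} ∪ {A} = {A,C,G} (union, +1)
RZ@2: {C} ∩ {C} = {C} (intersection, +0)
LNRTZ@2: {A,C,G} ∩ {C} = {C} (intersection, +0)
LT@3: {T} ∩ {T} = {T} (intersection, +0)
LNT@3: {T} ∪ {C} = {C,T} (union, +1)
RZ@3: {T} ∪ {A} = {A,T} (union, +1)
LNRTZ@3: {C,T} ∩ {A,T} = {T} (intersection, +0)
LT@4: {A} ∩ {A} = {A} (intersection, +0)
LNT@4: {A} ∪ {C} = {A,C} (union, +1)
RZ@4: {C} ∪ {T} = {C,T} (union, +1)
LNRTZ@4: {A,C} ∩ {C,T} = {C} (intersection, +0)
LT@5: {A} ∪ {G} = {A,G} (union, +1)
LNT@5: {A,G} ∪ {T} = {A,G,T} (union, +1)
RZ@5: {A} ∪ {T} = {A,T} (union, +1)
LNRTZ@5: {A,G,T} ∩ {A,T} = {A,T} (intersection, +0)
LT@6: {T} ∩ {T} = {T} (intersection, +0)
LNT@6: {T} ∪ {A} = {A,T} (union, +1)
RZ@6: {A} ∪ {T} = {A,T} (union, +1)
LNRTZ@6: {A,T} ∩ {A,T} = {A,T} (intersection, +0)
per-site changes: [3, 3, 2, 2, 2, 3, 2]; total = 17

17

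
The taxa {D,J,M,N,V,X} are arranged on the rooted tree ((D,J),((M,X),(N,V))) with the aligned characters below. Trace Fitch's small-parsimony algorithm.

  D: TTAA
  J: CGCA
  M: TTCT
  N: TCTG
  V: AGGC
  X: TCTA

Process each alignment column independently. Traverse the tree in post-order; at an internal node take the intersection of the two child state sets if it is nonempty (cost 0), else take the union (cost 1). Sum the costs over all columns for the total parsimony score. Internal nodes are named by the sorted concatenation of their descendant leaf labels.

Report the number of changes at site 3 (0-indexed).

3

[col 0] DJ: children D:{T}, J:{C} ∪→ {C,T}; cost 1
[col 0] MX: children M:{T}, X:{T} ∩→ {T}; cost 0
[col 0] NV: children N:{T}, V:{A} ∪→ {A,T}; cost 1
[col 0] MNVX: children MX:{T}, NV:{A,T} ∩→ {T}; cost 0
[col 0] DJMNVX: children DJ:{C,T}, MNVX:{T} ∩→ {T}; cost 0
[col 1] DJ: children D:{T}, J:{G} ∪→ {G,T}; cost 1
[col 1] MX: children M:{T}, X:{C} ∪→ {C,T}; cost 1
[col 1] NV: children N:{C}, V:{G} ∪→ {C,G}; cost 1
[col 1] MNVX: children MX:{C,T}, NV:{C,G} ∩→ {C}; cost 0
[col 1] DJMNVX: children DJ:{G,T}, MNVX:{C} ∪→ {C,G,T}; cost 1
[col 2] DJ: children D:{A}, J:{C} ∪→ {A,C}; cost 1
[col 2] MX: children M:{C}, X:{T} ∪→ {C,T}; cost 1
[col 2] NV: children N:{T}, V:{G} ∪→ {G,T}; cost 1
[col 2] MNVX: children MX:{C,T}, NV:{G,T} ∩→ {T}; cost 0
[col 2] DJMNVX: children DJ:{A,C}, MNVX:{T} ∪→ {A,C,T}; cost 1
[col 3] DJ: children D:{A}, J:{A} ∩→ {A}; cost 0
[col 3] MX: children M:{T}, X:{A} ∪→ {A,T}; cost 1
[col 3] NV: children N:{G}, V:{C} ∪→ {C,G}; cost 1
[col 3] MNVX: children MX:{A,T}, NV:{C,G} ∪→ {A,C,G,T}; cost 1
[col 3] DJMNVX: children DJ:{A}, MNVX:{A,C,G,T} ∩→ {A}; cost 0
per-site changes: [2, 4, 4, 3]; total = 13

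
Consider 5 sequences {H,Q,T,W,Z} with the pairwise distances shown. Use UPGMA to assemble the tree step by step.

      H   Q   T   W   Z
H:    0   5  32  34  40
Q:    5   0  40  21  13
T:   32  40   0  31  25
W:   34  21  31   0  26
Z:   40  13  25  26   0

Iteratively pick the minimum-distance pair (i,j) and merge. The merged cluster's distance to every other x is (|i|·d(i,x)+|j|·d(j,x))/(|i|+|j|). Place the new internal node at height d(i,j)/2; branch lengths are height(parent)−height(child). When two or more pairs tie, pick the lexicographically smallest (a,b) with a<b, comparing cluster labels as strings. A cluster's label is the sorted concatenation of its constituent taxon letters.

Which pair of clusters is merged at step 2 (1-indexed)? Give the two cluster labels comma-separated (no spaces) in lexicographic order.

iteration 1: select H,Q (d=5); attach at lengths (5/2, 5/2); label the merged cluster HQ
  updated: d(HQ,T)=36, d(HQ,W)=55/2, d(HQ,Z)=53/2
iteration 2: select T,Z (d=25); attach at lengths (25/2, 25/2); label the merged cluster TZ
  updated: d(HQ,TZ)=125/4, d(TZ,W)=57/2
iteration 3: select HQ,W (d=55/2); attach at lengths (45/4, 55/4); label the merged cluster HQW
  updated: d(HQW,TZ)=91/3
iteration 4: select HQW,TZ (d=91/3); attach at lengths (17/12, 8/3); label the merged cluster HQTWZ
final tree: (((H:5/2,Q:5/2):45/4,W:55/4):17/12,(T:25/2,Z:25/2):8/3)
total length: 709/12

T,Z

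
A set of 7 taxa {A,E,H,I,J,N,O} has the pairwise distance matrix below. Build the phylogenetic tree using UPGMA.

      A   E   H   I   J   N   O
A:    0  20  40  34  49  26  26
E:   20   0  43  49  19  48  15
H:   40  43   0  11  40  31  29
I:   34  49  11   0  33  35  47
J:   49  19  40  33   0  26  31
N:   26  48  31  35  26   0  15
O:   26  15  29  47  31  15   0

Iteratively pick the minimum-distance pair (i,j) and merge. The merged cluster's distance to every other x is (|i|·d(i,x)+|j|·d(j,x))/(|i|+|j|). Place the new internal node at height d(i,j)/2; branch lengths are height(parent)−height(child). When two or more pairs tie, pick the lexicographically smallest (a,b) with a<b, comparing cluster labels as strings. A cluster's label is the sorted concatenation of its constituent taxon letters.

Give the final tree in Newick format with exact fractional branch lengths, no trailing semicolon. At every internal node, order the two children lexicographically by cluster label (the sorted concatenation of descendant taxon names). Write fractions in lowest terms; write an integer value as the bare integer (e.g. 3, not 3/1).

iteration 1: select H,I (d=11); attach at lengths (11/2, 11/2); label the merged cluster HI
  updated: d(A,HI)=37, d(E,HI)=46, d(HI,J)=73/2, d(HI,N)=33, d(HI,O)=38
iteration 2: select E,O (d=15); attach at lengths (15/2, 15/2); label the merged cluster EO
  updated: d(A,EO)=23, d(EO,HI)=42, d(EO,J)=25, d(EO,N)=63/2
iteration 3: select A,EO (d=23); attach at lengths (23/2, 4); label the merged cluster AEO
  updated: d(AEO,HI)=121/3, d(AEO,J)=33, d(AEO,N)=89/3
iteration 4: select J,N (d=26); attach at lengths (13, 13); label the merged cluster JN
  updated: d(AEO,JN)=94/3, d(HI,JN)=139/4
iteration 5: select AEO,JN (d=94/3); attach at lengths (25/6, 8/3); label the merged cluster AEJNO
  updated: d(AEJNO,HI)=381/10
iteration 6: select AEJNO,HI (d=381/10); attach at lengths (203/60, 271/20); label the merged cluster AEHIJNO
final tree: (((A:23/2,(E:15/2,O:15/2):4):25/6,(J:13,N:13):8/3):203/60,(H:11/2,I:11/2):271/20)
total length: 1369/15

(((A:23/2,(E:15/2,O:15/2):4):25/6,(J:13,N:13):8/3):203/60,(H:11/2,I:11/2):271/20)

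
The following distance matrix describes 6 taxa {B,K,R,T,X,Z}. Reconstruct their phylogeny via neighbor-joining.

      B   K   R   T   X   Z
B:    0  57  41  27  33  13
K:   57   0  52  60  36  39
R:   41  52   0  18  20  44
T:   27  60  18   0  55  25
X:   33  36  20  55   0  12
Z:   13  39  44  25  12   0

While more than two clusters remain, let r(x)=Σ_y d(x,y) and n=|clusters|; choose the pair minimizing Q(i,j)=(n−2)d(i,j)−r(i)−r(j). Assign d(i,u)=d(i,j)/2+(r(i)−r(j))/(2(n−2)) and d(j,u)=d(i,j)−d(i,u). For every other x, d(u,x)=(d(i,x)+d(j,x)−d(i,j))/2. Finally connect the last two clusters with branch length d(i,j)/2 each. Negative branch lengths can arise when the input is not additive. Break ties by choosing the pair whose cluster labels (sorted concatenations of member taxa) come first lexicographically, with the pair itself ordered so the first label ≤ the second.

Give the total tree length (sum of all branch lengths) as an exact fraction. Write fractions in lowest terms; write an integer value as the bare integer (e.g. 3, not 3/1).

iteration 1: select R,T (d=18, Q=-288); attach at lengths (31/4, 41/4); label the merged cluster RT
  updated: d(B,RT)=25, d(K,RT)=47, d(RT,X)=57/2, d(RT,Z)=51/2
iteration 2: select K,X (d=36, Q=-361/2); attach at lengths (355/12, 77/12); label the merged cluster KX
  updated: d(B,KX)=27, d(KX,RT)=79/4, d(KX,Z)=15/2
iteration 3: select B,RT (d=25, Q=-341/4); attach at lengths (179/16, 221/16); label the merged cluster BRT
  updated: d(BRT,KX)=87/8, d(BRT,Z)=27/4
iteration 4: select BRT,KX (d=87/8, Q=-201/8); attach at lengths (81/16, 93/16); label the merged cluster BKRTX
  updated: d(BKRTX,Z)=27/16
iteration 5: select BKRTX,Z (d=27/16); attach at lengths (27/32, 27/32); label the merged cluster BKRTXZ
final tree: (((B:179/16,(R:31/4,T:41/4):221/16):81/16,(K:355/12,X:77/12):93/16):27/32,Z:27/32)
total length: 1465/16

1465/16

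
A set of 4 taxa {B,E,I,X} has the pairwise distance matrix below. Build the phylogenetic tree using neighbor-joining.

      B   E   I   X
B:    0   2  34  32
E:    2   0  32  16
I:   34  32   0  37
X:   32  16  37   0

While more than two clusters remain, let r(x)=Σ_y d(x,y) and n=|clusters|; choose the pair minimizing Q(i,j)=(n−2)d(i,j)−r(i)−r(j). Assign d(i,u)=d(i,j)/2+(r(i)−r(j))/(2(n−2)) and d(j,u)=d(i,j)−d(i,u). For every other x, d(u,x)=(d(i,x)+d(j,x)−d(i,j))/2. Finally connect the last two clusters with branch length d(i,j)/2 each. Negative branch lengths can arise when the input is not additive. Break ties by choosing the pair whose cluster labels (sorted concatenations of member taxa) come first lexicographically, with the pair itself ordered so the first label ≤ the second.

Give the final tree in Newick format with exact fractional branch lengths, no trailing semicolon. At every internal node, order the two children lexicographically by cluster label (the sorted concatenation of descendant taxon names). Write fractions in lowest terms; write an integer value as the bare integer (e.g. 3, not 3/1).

(((B:11/2,E:-7/2):9,I:23):7,X:7)

iteration 1: select B,E (d=2, Q=-114); attach at lengths (11/2, -7/2); label the merged cluster BE
  updated: d(BE,I)=32, d(BE,X)=23
iteration 2: select BE,I (d=32, Q=-92); attach at lengths (9, 23); label the merged cluster BEI
  updated: d(BEI,X)=14
iteration 3: select BEI,X (d=14); attach at lengths (7, 7); label the merged cluster BEIX
final tree: (((B:11/2,E:-7/2):9,I:23):7,X:7)
total length: 48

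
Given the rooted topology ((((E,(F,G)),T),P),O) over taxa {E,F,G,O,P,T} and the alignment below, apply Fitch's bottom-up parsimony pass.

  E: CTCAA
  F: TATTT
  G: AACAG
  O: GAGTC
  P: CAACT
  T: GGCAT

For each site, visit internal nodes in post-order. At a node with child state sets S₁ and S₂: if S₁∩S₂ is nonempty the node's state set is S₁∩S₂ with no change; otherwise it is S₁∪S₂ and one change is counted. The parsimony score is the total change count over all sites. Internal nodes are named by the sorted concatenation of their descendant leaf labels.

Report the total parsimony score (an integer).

15

[col 0] FG: children F:{T}, G:{A} ∪→ {A,T}; cost 1
[col 0] EFG: children E:{C}, FG:{A,T} ∪→ {A,C,T}; cost 1
[col 0] EFGT: children EFG:{A,C,T}, T:{G} ∪→ {A,C,G,T}; cost 1
[col 0] EFGPT: children EFGT:{A,C,G,T}, P:{C} ∩→ {C}; cost 0
[col 0] EFGOPT: children EFGPT:{C}, O:{G} ∪→ {C,G}; cost 1
[col 1] FG: children F:{A}, G:{A} ∩→ {A}; cost 0
[col 1] EFG: children E:{T}, FG:{A} ∪→ {A,T}; cost 1
[col 1] EFGT: children EFG:{A,T}, T:{G} ∪→ {A,G,T}; cost 1
[col 1] EFGPT: children EFGT:{A,G,T}, P:{A} ∩→ {A}; cost 0
[col 1] EFGOPT: children EFGPT:{A}, O:{A} ∩→ {A}; cost 0
[col 2] FG: children F:{T}, G:{C} ∪→ {C,T}; cost 1
[col 2] EFG: children E:{C}, FG:{C,T} ∩→ {C}; cost 0
[col 2] EFGT: children EFG:{C}, T:{C} ∩→ {C}; cost 0
[col 2] EFGPT: children EFGT:{C}, P:{A} ∪→ {A,C}; cost 1
[col 2] EFGOPT: children EFGPT:{A,C}, O:{G} ∪→ {A,C,G}; cost 1
[col 3] FG: children F:{T}, G:{A} ∪→ {A,T}; cost 1
[col 3] EFG: children E:{A}, FG:{A,T} ∩→ {A}; cost 0
[col 3] EFGT: children EFG:{A}, T:{A} ∩→ {A}; cost 0
[col 3] EFGPT: children EFGT:{A}, P:{C} ∪→ {A,C}; cost 1
[col 3] EFGOPT: children EFGPT:{A,C}, O:{T} ∪→ {A,C,T}; cost 1
[col 4] FG: children F:{T}, G:{G} ∪→ {G,T}; cost 1
[col 4] EFG: children E:{A}, FG:{G,T} ∪→ {A,G,T}; cost 1
[col 4] EFGT: children EFG:{A,G,T}, T:{T} ∩→ {T}; cost 0
[col 4] EFGPT: children EFGT:{T}, P:{T} ∩→ {T}; cost 0
[col 4] EFGOPT: children EFGPT:{T}, O:{C} ∪→ {C,T}; cost 1
per-site changes: [4, 2, 3, 3, 3]; total = 15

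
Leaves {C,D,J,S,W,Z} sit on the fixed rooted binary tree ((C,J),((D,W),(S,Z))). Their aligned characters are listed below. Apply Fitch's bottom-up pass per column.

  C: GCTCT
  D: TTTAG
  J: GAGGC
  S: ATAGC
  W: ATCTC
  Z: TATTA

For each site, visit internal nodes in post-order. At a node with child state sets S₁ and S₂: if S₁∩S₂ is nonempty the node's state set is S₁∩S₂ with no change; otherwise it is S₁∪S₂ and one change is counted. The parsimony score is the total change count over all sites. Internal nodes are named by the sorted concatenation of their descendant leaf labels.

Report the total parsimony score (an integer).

site 0, node CJ: C={G} ∩ J={G} → {G} (+0)
site 0, node DW: D={T} ∪ W={A} → {A,T} (+1)
site 0, node SZ: S={A} ∪ Z={T} → {A,T} (+1)
site 0, node DSWZ: DW={A,T} ∩ SZ={A,T} → {A,T} (+0)
site 0, node CDJSWZ: CJ={G} ∪ DSWZ={A,T} → {A,G,T} (+1)
site 1, node CJ: C={C} ∪ J={A} → {A,C} (+1)
site 1, node DW: D={T} ∩ W={T} → {T} (+0)
site 1, node SZ: S={T} ∪ Z={A} → {A,T} (+1)
site 1, node DSWZ: DW={T} ∩ SZ={A,T} → {T} (+0)
site 1, node CDJSWZ: CJ={A,C} ∪ DSWZ={T} → {A,C,T} (+1)
site 2, node CJ: C={T} ∪ J={G} → {G,T} (+1)
site 2, node DW: D={T} ∪ W={C} → {C,T} (+1)
site 2, node SZ: S={A} ∪ Z={T} → {A,T} (+1)
site 2, node DSWZ: DW={C,T} ∩ SZ={A,T} → {T} (+0)
site 2, node CDJSWZ: CJ={G,T} ∩ DSWZ={T} → {T} (+0)
site 3, node CJ: C={C} ∪ J={G} → {C,G} (+1)
site 3, node DW: D={A} ∪ W={T} → {A,T} (+1)
site 3, node SZ: S={G} ∪ Z={T} → {G,T} (+1)
site 3, node DSWZ: DW={A,T} ∩ SZ={G,T} → {T} (+0)
site 3, node CDJSWZ: CJ={C,G} ∪ DSWZ={T} → {C,G,T} (+1)
site 4, node CJ: C={T} ∪ J={C} → {C,T} (+1)
site 4, node DW: D={G} ∪ W={C} → {C,G} (+1)
site 4, node SZ: S={C} ∪ Z={A} → {A,C} (+1)
site 4, node DSWZ: DW={C,G} ∩ SZ={A,C} → {C} (+0)
site 4, node CDJSWZ: CJ={C,T} ∩ DSWZ={C} → {C} (+0)
per-site changes: [3, 3, 3, 4, 3]; total = 16

16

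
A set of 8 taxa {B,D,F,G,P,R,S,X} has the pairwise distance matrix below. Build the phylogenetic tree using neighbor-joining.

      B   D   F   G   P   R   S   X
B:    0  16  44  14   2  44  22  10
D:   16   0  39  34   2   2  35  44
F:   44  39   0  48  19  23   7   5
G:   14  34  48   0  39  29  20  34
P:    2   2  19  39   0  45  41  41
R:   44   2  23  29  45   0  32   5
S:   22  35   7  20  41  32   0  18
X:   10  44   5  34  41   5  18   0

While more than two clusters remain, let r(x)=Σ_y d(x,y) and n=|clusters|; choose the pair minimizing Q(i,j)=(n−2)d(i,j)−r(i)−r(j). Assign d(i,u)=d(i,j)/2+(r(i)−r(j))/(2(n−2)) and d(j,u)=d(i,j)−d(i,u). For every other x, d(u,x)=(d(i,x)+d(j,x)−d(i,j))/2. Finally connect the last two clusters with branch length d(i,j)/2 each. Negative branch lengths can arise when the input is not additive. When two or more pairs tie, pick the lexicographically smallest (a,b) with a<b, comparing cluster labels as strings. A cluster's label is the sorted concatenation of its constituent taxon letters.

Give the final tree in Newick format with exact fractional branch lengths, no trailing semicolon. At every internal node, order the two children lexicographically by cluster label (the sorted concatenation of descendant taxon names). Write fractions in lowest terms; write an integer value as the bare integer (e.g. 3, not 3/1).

iteration 1: select D,P (d=2, Q=-349); attach at lengths (-5/12, 29/12); label the merged cluster DP
  updated: d(B,DP)=8, d(DP,F)=28, d(DP,G)=71/2, d(DP,R)=45/2, d(DP,S)=37, d(DP,X)=83/2
iteration 2: select B,DP (d=8, Q=-549/2); attach at lengths (19/20, 141/20); label the merged cluster BDP
  updated: d(BDP,F)=32, d(BDP,G)=83/4, d(BDP,R)=117/4, d(BDP,S)=51/2, d(BDP,X)=87/4
iteration 3: select BDP,G (d=83/4, Q=-198); attach at lengths (121/16, 211/16); label the merged cluster BDGP
  updated: d(BDGP,F)=237/8, d(BDGP,R)=75/4, d(BDGP,S)=99/8, d(BDGP,X)=35/2
iteration 4: select F,S (d=7, Q=-113); attach at lengths (65/24, 103/24); label the merged cluster FS
  updated: d(BDGP,FS)=35/2, d(FS,R)=24, d(FS,X)=8
iteration 5: select BDGP,FS (d=35/2, Q=-273/4); attach at lengths (157/16, 123/16); label the merged cluster BDFGPS
  updated: d(BDFGPS,R)=101/8, d(BDFGPS,X)=4
iteration 6: select BDFGPS,R (d=101/8, Q=-173/8); attach at lengths (93/16, 109/16); label the merged cluster BDFGPRS
  updated: d(BDFGPRS,X)=-29/16
iteration 7: select BDFGPRS,X (d=-29/16); attach at lengths (-29/32, -29/32); label the merged cluster BDFGPRSX
final tree: (((((B:19/20,(D:-5/12,P:29/12):141/20):121/16,G:211/16):157/16,(F:65/24,S:103/24):123/16):93/16,R:109/16):-29/32,X:-29/32)
total length: 1057/16

(((((B:19/20,(D:-5/12,P:29/12):141/20):121/16,G:211/16):157/16,(F:65/24,S:103/24):123/16):93/16,R:109/16):-29/32,X:-29/32)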